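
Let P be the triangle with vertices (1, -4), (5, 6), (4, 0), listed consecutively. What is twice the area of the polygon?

14

Using the shoelace formula, 2A = |(1·6 − 5·(-4)) + (5·0 − 4·6) + (4·(-4) − 1·0)| = 14, so the area is 7.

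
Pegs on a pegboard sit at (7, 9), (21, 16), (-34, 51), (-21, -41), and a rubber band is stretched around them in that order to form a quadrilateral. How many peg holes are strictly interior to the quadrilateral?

2044

The shoelace formula gives twice the area as |[7·16 − 21·9] + [21·51 − (-34)·16] + [(-34)·(-41) − (-21)·51] + [(-21)·9 − 7·(-41)]| = 4101, so the area is 2050.5.
Summing gcd(|Δx|,|Δy|) over the edges gives the boundary count: gcd(14,7) + gcd(55,35) + gcd(13,92) + gcd(28,50) = 7+5+1+2 = 15.
Pick's theorem gives I = A − B/2 + 1 = 2050.5 − 15/2 + 1 = 2044.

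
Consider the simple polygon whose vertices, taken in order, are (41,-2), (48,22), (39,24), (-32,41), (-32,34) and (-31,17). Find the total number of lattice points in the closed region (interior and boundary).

1886

The shoelace formula gives twice the area as |(41·22 − 48·(-2)) + (48·24 − 39·22) + (39·41 − (-32)·24) + ((-32)·34 − (-32)·41) + ((-32)·17 − (-31)·34) + ((-31)·(-2) − 41·17)| = 3758, so the area is 1879.
The number of boundary lattice points is Σ gcd(|Δx|,|Δy|) = gcd(7,24) + gcd(9,2) + gcd(71,17) + gcd(0,7) + gcd(1,17) + gcd(72,19) = 1+1+1+7+1+1 = 12.
Pick's theorem gives I = A − B/2 + 1 = 1879 − 12/2 + 1 = 1874, so the closed region contains I + B = 1874 + 12 = 1886 lattice points.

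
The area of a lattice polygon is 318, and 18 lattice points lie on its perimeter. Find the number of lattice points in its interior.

310

From Pick's theorem, I = A − B/2 + 1 = 318 − 18/2 + 1 = 310.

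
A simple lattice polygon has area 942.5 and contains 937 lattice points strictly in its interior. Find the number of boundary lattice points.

Pick's theorem gives A = I + B/2 − 1, so B = 2(A − I + 1) = 2(942.5 − 937 + 1) = 13.

13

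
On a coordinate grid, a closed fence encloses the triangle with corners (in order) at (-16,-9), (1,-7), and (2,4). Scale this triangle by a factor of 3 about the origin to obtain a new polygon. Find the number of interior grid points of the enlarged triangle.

829

Using the shoelace formula, 2A = |[(-16)·(-7) − 1·(-9)] + [1·4 − 2·(-7)] + [2·(-9) − (-16)·4]| = 185, so the area is 92.5.
Along each edge there are gcd(|Δx|,|Δy|)+1 lattice points, so counting each shared vertex once the boundary has gcd(17,2) + gcd(1,11) + gcd(18,13) = 1+1+1 = 3.
Scaling by 3 multiplies the area by 3² = 9 (so the new area is 1665/2) and multiplies the boundary lattice-point count by 3, giving 9.
By Pick's theorem, the interior count of the dilated polygon is 1665/2 − 9/2 + 1 = 829.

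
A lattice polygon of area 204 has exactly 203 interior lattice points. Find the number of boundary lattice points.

Pick's theorem gives A = I + B/2 − 1, so B = 2(A − I + 1) = 2(204 − 203 + 1) = 4.

4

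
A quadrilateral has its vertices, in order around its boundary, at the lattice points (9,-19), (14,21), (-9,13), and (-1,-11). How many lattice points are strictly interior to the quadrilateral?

Using the shoelace formula, 2A = |(9·21 − 14·(-19)) + (14·13 − (-9)·21) + ((-9)·(-11) − (-1)·13) + ((-1)·(-19) − 9·(-11))| = 1056, so the area is 528.
Summing gcd(|Δx|,|Δy|) over the edges gives the boundary count: gcd(5,40) + gcd(23,8) + gcd(8,24) + gcd(10,8) = 5+1+8+2 = 16.
By Pick's theorem A = I + B/2 − 1, so I = 528 − 16/2 + 1 = 521.

521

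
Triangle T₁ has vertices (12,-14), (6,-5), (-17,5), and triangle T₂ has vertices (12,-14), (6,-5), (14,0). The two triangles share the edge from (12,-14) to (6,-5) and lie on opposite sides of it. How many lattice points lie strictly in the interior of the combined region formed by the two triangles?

123

The union is the simple quadrilateral with vertices (12,-14), (-17,5), (6,-5), (14,0) in order.
The shoelace formula gives twice the area as |(12·5 − (-17)·(-14)) + ((-17)·(-5) − 6·5) + (6·0 − 14·(-5)) + (14·(-14) − 12·0)| = 249, so the area is 249/2.
Along each edge there are gcd(|Δx|,|Δy|)+1 lattice points, so counting each shared vertex once the boundary has gcd(29,19) + gcd(23,10) + gcd(8,5) + gcd(2,14) = 1+1+1+2 = 5.
By Pick's theorem I = A − B/2 + 1 = 249/2 − 5/2 + 1 = 123.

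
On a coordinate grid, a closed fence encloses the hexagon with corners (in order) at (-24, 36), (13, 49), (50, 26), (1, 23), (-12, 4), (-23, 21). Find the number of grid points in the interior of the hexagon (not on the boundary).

1416

The shoelace formula gives twice the area as |((-24)·49 − 13·36) + (13·26 − 50·49) + (50·23 − 1·26) + (1·4 − (-12)·23) + ((-12)·21 − (-23)·4) + ((-23)·36 − (-24)·21)| = 2836, so the area is 1418.
Along each edge there are gcd(|Δx|,|Δy|)+1 lattice points, so counting each shared vertex once the boundary has gcd(37,13) + gcd(37,23) + gcd(49,3) + gcd(13,19) + gcd(11,17) + gcd(1,15) = 1+1+1+1+1+1 = 6.
Pick's theorem gives I = A − B/2 + 1 = 1418 − 6/2 + 1 = 1416.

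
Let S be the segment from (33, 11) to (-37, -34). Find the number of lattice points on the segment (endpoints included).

6

The number of lattice points on a segment between lattice points is gcd(|Δx|,|Δy|) + 1 = gcd(70,45) + 1 = 5 + 1 = 6.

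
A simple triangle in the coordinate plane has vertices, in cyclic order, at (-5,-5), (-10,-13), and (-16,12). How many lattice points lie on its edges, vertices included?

Along each edge there are gcd(|Δx|,|Δy|)+1 lattice points, so counting each shared vertex once the boundary has gcd(5,8) + gcd(6,25) + gcd(11,17) = 1+1+1 = 3.

3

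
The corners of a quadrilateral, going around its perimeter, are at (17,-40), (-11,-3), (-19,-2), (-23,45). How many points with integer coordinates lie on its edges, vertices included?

The number of boundary lattice points is Σ gcd(|Δx|,|Δy|) = gcd(28,37) + gcd(8,1) + gcd(4,47) + gcd(40,85) = 1+1+1+5 = 8.

8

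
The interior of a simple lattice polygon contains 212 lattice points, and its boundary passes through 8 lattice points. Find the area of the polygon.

Pick's theorem states A = I + B/2 − 1, so A = 212 + 8/2 − 1 = 215.

215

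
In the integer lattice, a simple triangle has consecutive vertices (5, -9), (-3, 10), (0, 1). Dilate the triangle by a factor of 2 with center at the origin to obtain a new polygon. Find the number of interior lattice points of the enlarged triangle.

By the shoelace formula, twice the signed area is |[5·10 − (-3)·(-9)] + [(-3)·1 − 0·10] + [0·(-9) − 5·1]| = 15, so the area is 15/2.
Summing gcd(|Δx|,|Δy|) over the edges gives the boundary count: gcd(8,19) + gcd(3,9) + gcd(5,10) = 1+3+5 = 9.
Scaling by 2 multiplies the area by 2² = 4 (so the new area is 30) and multiplies the boundary lattice-point count by 2, giving 18.
By Pick's theorem, the interior count of the dilated polygon is 30 − 18/2 + 1 = 22.

22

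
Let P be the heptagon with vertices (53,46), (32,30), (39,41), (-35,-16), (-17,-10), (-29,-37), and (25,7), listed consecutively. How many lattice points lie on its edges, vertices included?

Along each edge there are gcd(|Δx|,|Δy|)+1 lattice points, so counting each shared vertex once the boundary has gcd(21,16) + gcd(7,11) + gcd(74,57) + gcd(18,6) + gcd(12,27) + gcd(54,44) + gcd(28,39) = 1+1+1+6+3+2+1 = 15.

15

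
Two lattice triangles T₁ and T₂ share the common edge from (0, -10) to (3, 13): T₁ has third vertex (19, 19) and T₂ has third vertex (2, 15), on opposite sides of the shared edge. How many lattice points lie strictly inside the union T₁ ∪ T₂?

The union is the simple quadrilateral with vertices (0, -10), (19, 19), (3, 13), (2, 15) in order.
The shoelace formula gives twice the area as |(0·19 − 19·(-10)) + (19·13 − 3·19) + (3·15 − 2·13) + (2·(-10) − 0·15)| = 379, so the area is 189.5.
Along each edge there are gcd(|Δx|,|Δy|)+1 lattice points, so counting each shared vertex once the boundary has gcd(19,29) + gcd(16,6) + gcd(1,2) + gcd(2,25) = 1+2+1+1 = 5.
By Pick's theorem I = A − B/2 + 1 = 189.5 − 5/2 + 1 = 188.

188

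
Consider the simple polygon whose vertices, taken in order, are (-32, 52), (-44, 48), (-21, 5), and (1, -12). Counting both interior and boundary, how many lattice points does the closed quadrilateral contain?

By the shoelace formula, twice the signed area is |((-32)·48 − (-44)·52) + ((-44)·5 − (-21)·48) + ((-21)·(-12) − 1·5) + (1·52 − (-32)·(-12))| = 1455, so the area is 1455/2.
The number of boundary lattice points is Σ gcd(|Δx|,|Δy|) = gcd(12,4) + gcd(23,43) + gcd(22,17) + gcd(33,64) = 4+1+1+1 = 7.
Pick's theorem gives I = A − B/2 + 1 = 1455/2 − 7/2 + 1 = 725, so the closed region contains I + B = 725 + 7 = 732 lattice points.

732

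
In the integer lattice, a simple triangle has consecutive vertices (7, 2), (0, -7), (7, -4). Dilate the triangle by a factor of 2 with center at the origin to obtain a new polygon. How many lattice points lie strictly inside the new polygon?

77

By the shoelace formula, twice the signed area is |[7·(-7) − 0·2] + [0·(-4) − 7·(-7)] + [7·2 − 7·(-4)]| = 42, so the area is 21.
Along each edge there are gcd(|Δx|,|Δy|)+1 lattice points, so counting each shared vertex once the boundary has gcd(7,9) + gcd(7,3) + gcd(0,6) = 1+1+6 = 8.
Scaling by 2 multiplies the area by 2² = 4 (so the new area is 84) and multiplies the boundary lattice-point count by 2, giving 16.
By Pick's theorem, the interior count of the dilated polygon is 84 − 16/2 + 1 = 77.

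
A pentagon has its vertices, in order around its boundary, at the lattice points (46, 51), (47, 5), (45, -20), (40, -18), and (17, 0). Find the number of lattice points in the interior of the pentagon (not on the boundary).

Using the shoelace formula, 2A = |(46·5 − 47·51) + (47·(-20) − 45·5) + (45·(-18) − 40·(-20)) + (40·0 − 17·(-18)) + (17·51 − 46·0)| = 2169, so the area is 2169/2.
Along each edge there are gcd(|Δx|,|Δy|)+1 lattice points, so counting each shared vertex once the boundary has gcd(1,46) + gcd(2,25) + gcd(5,2) + gcd(23,18) + gcd(29,51) = 1+1+1+1+1 = 5.
By Pick's theorem A = I + B/2 − 1, so I = 2169/2 − 5/2 + 1 = 1083.

1083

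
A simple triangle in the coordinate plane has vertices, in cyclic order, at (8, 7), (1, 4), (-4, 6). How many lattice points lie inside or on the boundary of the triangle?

17

By the shoelace formula, twice the signed area is |[8·4 − 1·7] + [1·6 − (-4)·4] + [(-4)·7 − 8·6]| = 29, so the area is 29/2.
The number of boundary lattice points is Σ gcd(|Δx|,|Δy|) = gcd(7,3) + gcd(5,2) + gcd(12,1) = 1+1+1 = 3.
Pick's theorem gives I = A − B/2 + 1 = 29/2 − 3/2 + 1 = 14, so the closed region contains I + B = 14 + 3 = 17 lattice points.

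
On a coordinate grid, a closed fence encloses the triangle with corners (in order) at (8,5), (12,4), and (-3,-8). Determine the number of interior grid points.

Using the shoelace formula, 2A = |(8·4 − 12·5) + (12·(-8) − (-3)·4) + ((-3)·5 − 8·(-8))| = 63, so the area is 63/2.
Along each edge there are gcd(|Δx|,|Δy|)+1 lattice points, so counting each shared vertex once the boundary has gcd(4,1) + gcd(15,12) + gcd(11,13) = 1+3+1 = 5.
Pick's theorem gives I = A − B/2 + 1 = 63/2 − 5/2 + 1 = 30.

30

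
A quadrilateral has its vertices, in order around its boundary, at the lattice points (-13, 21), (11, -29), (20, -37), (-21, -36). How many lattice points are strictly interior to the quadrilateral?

1042

The shoelace formula gives twice the area as |((-13)·(-29) − 11·21) + (11·(-37) − 20·(-29)) + (20·(-36) − (-21)·(-37)) + ((-21)·21 − (-13)·(-36))| = 2087, so the area is 2087/2.
Along each edge there are gcd(|Δx|,|Δy|)+1 lattice points, so counting each shared vertex once the boundary has gcd(24,50) + gcd(9,8) + gcd(41,1) + gcd(8,57) = 2+1+1+1 = 5.
By Pick's theorem A = I + B/2 − 1, so I = 2087/2 − 5/2 + 1 = 1042.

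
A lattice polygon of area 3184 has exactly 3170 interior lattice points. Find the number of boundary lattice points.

Pick's theorem gives A = I + B/2 − 1, so B = 2(A − I + 1) = 2(3184 − 3170 + 1) = 30.

30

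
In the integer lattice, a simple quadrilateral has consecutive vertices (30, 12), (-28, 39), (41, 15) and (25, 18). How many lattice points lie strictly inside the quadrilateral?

By the shoelace formula, twice the signed area is |(30·39 − (-28)·12) + ((-28)·15 − 41·39) + (41·18 − 25·15) + (25·12 − 30·18)| = 390, so the area is 195.
Along each edge there are gcd(|Δx|,|Δy|)+1 lattice points, so counting each shared vertex once the boundary has gcd(58,27) + gcd(69,24) + gcd(16,3) + gcd(5,6) = 1+3+1+1 = 6.
By Pick's theorem A = I + B/2 − 1, so I = 195 − 6/2 + 1 = 193.

193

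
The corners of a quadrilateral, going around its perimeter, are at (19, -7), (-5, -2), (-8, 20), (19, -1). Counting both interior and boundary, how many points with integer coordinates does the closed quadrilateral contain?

344

By the shoelace formula, twice the signed area is |(19·(-2) − (-5)·(-7)) + ((-5)·20 − (-8)·(-2)) + ((-8)·(-1) − 19·20) + (19·(-7) − 19·(-1))| = 675, so the area is 337.5.
The number of boundary lattice points is Σ gcd(|Δx|,|Δy|) = gcd(24,5) + gcd(3,22) + gcd(27,21) + gcd(0,6) = 1+1+3+6 = 11.
Pick's theorem gives I = A − B/2 + 1 = 337.5 − 11/2 + 1 = 333, so the closed region contains I + B = 333 + 11 = 344 lattice points.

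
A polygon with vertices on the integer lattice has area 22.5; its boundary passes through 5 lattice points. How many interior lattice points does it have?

From Pick's theorem, I = A − B/2 + 1 = 22.5 − 5/2 + 1 = 21.

21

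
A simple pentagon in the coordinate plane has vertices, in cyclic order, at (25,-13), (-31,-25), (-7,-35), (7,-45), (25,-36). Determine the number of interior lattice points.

926

Using the shoelace formula, 2A = |(25·(-25) − (-31)·(-13)) + ((-31)·(-35) − (-7)·(-25)) + ((-7)·(-45) − 7·(-35)) + (7·(-36) − 25·(-45)) + (25·(-13) − 25·(-36))| = 1890, so the area is 945.
The number of boundary lattice points is Σ gcd(|Δx|,|Δy|) = gcd(56,12) + gcd(24,10) + gcd(14,10) + gcd(18,9) + gcd(0,23) = 4+2+2+9+23 = 40.
By Pick's theorem A = I + B/2 − 1, so I = 945 − 40/2 + 1 = 926.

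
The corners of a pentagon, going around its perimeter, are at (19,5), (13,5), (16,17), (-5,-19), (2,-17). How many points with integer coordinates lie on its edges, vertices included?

14

Along each edge there are gcd(|Δx|,|Δy|)+1 lattice points, so counting each shared vertex once the boundary has gcd(6,0) + gcd(3,12) + gcd(21,36) + gcd(7,2) + gcd(17,22) = 6+3+3+1+1 = 14.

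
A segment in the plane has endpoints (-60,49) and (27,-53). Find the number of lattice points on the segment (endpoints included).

The number of lattice points on a segment between lattice points is gcd(|Δx|,|Δy|) + 1 = gcd(87,102) + 1 = 3 + 1 = 4.

4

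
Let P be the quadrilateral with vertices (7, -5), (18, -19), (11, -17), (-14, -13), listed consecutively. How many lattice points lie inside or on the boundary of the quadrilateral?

183

Using the shoelace formula, 2A = |[7·(-19) − 18·(-5)] + [18·(-17) − 11·(-19)] + [11·(-13) − (-14)·(-17)] + [(-14)·(-5) − 7·(-13)]| = 360, so the area is 180.
The number of boundary lattice points is Σ gcd(|Δx|,|Δy|) = gcd(11,14) + gcd(7,2) + gcd(25,4) + gcd(21,8) = 1+1+1+1 = 4.
Pick's theorem gives I = A − B/2 + 1 = 180 − 4/2 + 1 = 179, so the closed region contains I + B = 179 + 4 = 183 lattice points.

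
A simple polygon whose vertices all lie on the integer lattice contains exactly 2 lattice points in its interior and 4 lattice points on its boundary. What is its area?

3

Pick's theorem states A = I + B/2 − 1, so A = 2 + 4/2 − 1 = 3.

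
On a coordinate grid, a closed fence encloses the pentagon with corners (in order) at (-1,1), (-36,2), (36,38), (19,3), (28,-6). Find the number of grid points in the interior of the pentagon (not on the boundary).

1075

Using the shoelace formula, 2A = |[(-1)·2 − (-36)·1] + [(-36)·38 − 36·2] + [36·3 − 19·38] + [19·(-6) − 28·3] + [28·1 − (-1)·(-6)]| = 2196, so the area is 1098.
The number of boundary lattice points is Σ gcd(|Δx|,|Δy|) = gcd(35,1) + gcd(72,36) + gcd(17,35) + gcd(9,9) + gcd(29,7) = 1+36+1+9+1 = 48.
By Pick's theorem A = I + B/2 − 1, so I = 1098 − 48/2 + 1 = 1075.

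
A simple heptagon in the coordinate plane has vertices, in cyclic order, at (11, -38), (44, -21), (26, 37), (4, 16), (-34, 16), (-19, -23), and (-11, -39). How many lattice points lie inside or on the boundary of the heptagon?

The shoelace formula gives twice the area as |(11·(-21) − 44·(-38)) + (44·37 − 26·(-21)) + (26·16 − 4·37) + (4·16 − (-34)·16) + ((-34)·(-23) − (-19)·16) + ((-19)·(-39) − (-11)·(-23)) + ((-11)·(-38) − 11·(-39))| = 6912, so the area is 3456.
Summing gcd(|Δx|,|Δy|) over the edges gives the boundary count: gcd(33,17) + gcd(18,58) + gcd(22,21) + gcd(38,0) + gcd(15,39) + gcd(8,16) + gcd(22,1) = 1+2+1+38+3+8+1 = 54.
Pick's theorem gives I = A − B/2 + 1 = 3456 − 54/2 + 1 = 3430, so the closed region contains I + B = 3430 + 54 = 3484 lattice points.

3484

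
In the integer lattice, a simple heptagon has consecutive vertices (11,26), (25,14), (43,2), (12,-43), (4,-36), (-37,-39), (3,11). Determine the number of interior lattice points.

2491

Using the shoelace formula, 2A = |[11·14 − 25·26] + [25·2 − 43·14] + [43·(-43) − 12·2] + [12·(-36) − 4·(-43)] + [4·(-39) − (-37)·(-36)] + [(-37)·11 − 3·(-39)] + [3·26 − 11·11]| = 5002, so the area is 2501.
Along each edge there are gcd(|Δx|,|Δy|)+1 lattice points, so counting each shared vertex once the boundary has gcd(14,12) + gcd(18,12) + gcd(31,45) + gcd(8,7) + gcd(41,3) + gcd(40,50) + gcd(8,15) = 2+6+1+1+1+10+1 = 22.
By Pick's theorem A = I + B/2 − 1, so I = 2501 − 22/2 + 1 = 2491.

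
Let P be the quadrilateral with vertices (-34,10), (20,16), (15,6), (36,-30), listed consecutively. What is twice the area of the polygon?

2190

By the shoelace formula, twice the signed area is |[(-34)·16 − 20·10] + [20·6 − 15·16] + [15·(-30) − 36·6] + [36·10 − (-34)·(-30)]| = 2190, so the area is 1095.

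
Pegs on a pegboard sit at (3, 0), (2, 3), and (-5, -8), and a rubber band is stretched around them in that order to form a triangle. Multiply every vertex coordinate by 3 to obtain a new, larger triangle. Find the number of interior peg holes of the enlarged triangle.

130

Using the shoelace formula, 2A = |(3·3 − 2·0) + (2·(-8) − (-5)·3) + ((-5)·0 − 3·(-8))| = 32, so the area is 16.
The number of boundary lattice points is Σ gcd(|Δx|,|Δy|) = gcd(1,3) + gcd(7,11) + gcd(8,8) = 1+1+8 = 10.
Scaling by 3 multiplies the area by 3² = 9 (so the new area is 144) and multiplies the boundary lattice-point count by 3, giving 30.
By Pick's theorem, the interior count of the dilated polygon is 144 − 30/2 + 1 = 130.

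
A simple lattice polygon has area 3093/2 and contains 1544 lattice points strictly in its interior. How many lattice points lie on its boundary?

Pick's theorem gives A = I + B/2 − 1, so B = 2(A − I + 1) = 2(3093/2 − 1544 + 1) = 7.

7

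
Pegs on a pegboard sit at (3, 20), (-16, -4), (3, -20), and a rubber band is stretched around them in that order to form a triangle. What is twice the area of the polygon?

Using the shoelace formula, 2A = |[3·(-4) − (-16)·20] + [(-16)·(-20) − 3·(-4)] + [3·20 − 3·(-20)]| = 760, so the area is 380.

760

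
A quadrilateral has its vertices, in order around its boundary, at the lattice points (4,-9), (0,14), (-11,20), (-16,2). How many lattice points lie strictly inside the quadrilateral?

321

By the shoelace formula, twice the signed area is |(4·14 − 0·(-9)) + (0·20 − (-11)·14) + ((-11)·2 − (-16)·20) + ((-16)·(-9) − 4·2)| = 644, so the area is 322.
The number of boundary lattice points is Σ gcd(|Δx|,|Δy|) = gcd(4,23) + gcd(11,6) + gcd(5,18) + gcd(20,11) = 1+1+1+1 = 4.
By Pick's theorem A = I + B/2 − 1, so I = 322 − 4/2 + 1 = 321.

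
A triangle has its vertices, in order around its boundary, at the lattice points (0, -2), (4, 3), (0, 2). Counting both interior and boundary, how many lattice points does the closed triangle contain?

Using the shoelace formula, 2A = |[0·3 − 4·(-2)] + [4·2 − 0·3] + [0·(-2) − 0·2]| = 16, so the area is 8.
The number of boundary lattice points is Σ gcd(|Δx|,|Δy|) = gcd(4,5) + gcd(4,1) + gcd(0,4) = 1+1+4 = 6.
Pick's theorem gives I = A − B/2 + 1 = 8 − 6/2 + 1 = 6, so the closed region contains I + B = 6 + 6 = 12 lattice points.

12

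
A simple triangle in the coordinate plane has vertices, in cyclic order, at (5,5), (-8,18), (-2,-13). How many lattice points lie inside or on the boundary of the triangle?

Using the shoelace formula, 2A = |[5·18 − (-8)·5] + [(-8)·(-13) − (-2)·18] + [(-2)·5 − 5·(-13)]| = 325, so the area is 162.5.
Summing gcd(|Δx|,|Δy|) over the edges gives the boundary count: gcd(13,13) + gcd(6,31) + gcd(7,18) = 13+1+1 = 15.
Pick's theorem gives I = A − B/2 + 1 = 162.5 − 15/2 + 1 = 156, so the closed region contains I + B = 156 + 15 = 171 lattice points.

171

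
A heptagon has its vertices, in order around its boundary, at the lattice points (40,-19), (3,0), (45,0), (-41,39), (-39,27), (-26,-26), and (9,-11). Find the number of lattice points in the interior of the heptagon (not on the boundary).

2340

By the shoelace formula, twice the signed area is |[40·0 − 3·(-19)] + [3·0 − 45·0] + [45·39 − (-41)·0] + [(-41)·27 − (-39)·39] + [(-39)·(-26) − (-26)·27] + [(-26)·(-11) − 9·(-26)] + [9·(-19) − 40·(-11)]| = 4731, so the area is 4731/2.
Summing gcd(|Δx|,|Δy|) over the edges gives the boundary count: gcd(37,19) + gcd(42,0) + gcd(86,39) + gcd(2,12) + gcd(13,53) + gcd(35,15) + gcd(31,8) = 1+42+1+2+1+5+1 = 53.
By Pick's theorem A = I + B/2 − 1, so I = 4731/2 − 53/2 + 1 = 2340.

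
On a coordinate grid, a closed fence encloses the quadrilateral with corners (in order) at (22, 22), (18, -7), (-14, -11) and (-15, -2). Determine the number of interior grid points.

The shoelace formula gives twice the area as |[22·(-7) − 18·22] + [18·(-11) − (-14)·(-7)] + [(-14)·(-2) − (-15)·(-11)] + [(-15)·22 − 22·(-2)]| = 1269, so the area is 1269/2.
Summing gcd(|Δx|,|Δy|) over the edges gives the boundary count: gcd(4,29) + gcd(32,4) + gcd(1,9) + gcd(37,24) = 1+4+1+1 = 7.
Pick's theorem gives I = A − B/2 + 1 = 1269/2 − 7/2 + 1 = 632.

632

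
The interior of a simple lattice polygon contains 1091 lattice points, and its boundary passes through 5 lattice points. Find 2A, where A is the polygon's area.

2185

Pick's theorem states A = I + B/2 − 1, so A = 1091 + 5/2 − 1 = 2185/2.
Hence 2A = 2185.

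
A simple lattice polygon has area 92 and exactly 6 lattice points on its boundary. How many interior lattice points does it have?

Pick's theorem A = I + B/2 − 1 rearranges to I = A − B/2 + 1 = 92 − 6/2 + 1 = 90.

90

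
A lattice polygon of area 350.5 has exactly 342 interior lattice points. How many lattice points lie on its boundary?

Pick's theorem gives A = I + B/2 − 1, so B = 2(A − I + 1) = 2(350.5 − 342 + 1) = 19.

19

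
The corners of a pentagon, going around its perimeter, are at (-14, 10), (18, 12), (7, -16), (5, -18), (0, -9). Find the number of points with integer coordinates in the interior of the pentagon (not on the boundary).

466

By the shoelace formula, twice the signed area is |((-14)·12 − 18·10) + (18·(-16) − 7·12) + (7·(-18) − 5·(-16)) + (5·(-9) − 0·(-18)) + (0·10 − (-14)·(-9))| = 937, so the area is 468.5.
The number of boundary lattice points is Σ gcd(|Δx|,|Δy|) = gcd(32,2) + gcd(11,28) + gcd(2,2) + gcd(5,9) + gcd(14,19) = 2+1+2+1+1 = 7.
Pick's theorem gives I = A − B/2 + 1 = 468.5 − 7/2 + 1 = 466.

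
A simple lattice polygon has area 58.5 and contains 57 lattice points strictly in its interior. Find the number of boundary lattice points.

5

Pick's theorem gives A = I + B/2 − 1, so B = 2(A − I + 1) = 2(58.5 − 57 + 1) = 5.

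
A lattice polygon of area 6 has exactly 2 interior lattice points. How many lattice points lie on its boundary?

10

Pick's theorem gives A = I + B/2 − 1, so B = 2(A − I + 1) = 2(6 − 2 + 1) = 10.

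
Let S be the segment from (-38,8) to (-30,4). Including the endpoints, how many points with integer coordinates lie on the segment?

The number of lattice points on a segment between lattice points is gcd(|Δx|,|Δy|) + 1 = gcd(8,4) + 1 = 4 + 1 = 5.

5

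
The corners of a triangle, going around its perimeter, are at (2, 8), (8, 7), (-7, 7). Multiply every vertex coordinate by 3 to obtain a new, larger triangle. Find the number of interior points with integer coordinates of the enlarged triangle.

43

By the shoelace formula, twice the signed area is |(2·7 − 8·8) + (8·7 − (-7)·7) + ((-7)·8 − 2·7)| = 15, so the area is 15/2.
Summing gcd(|Δx|,|Δy|) over the edges gives the boundary count: gcd(6,1) + gcd(15,0) + gcd(9,1) = 1+15+1 = 17.
Scaling by 3 multiplies the area by 3² = 9 (so the new area is 135/2) and multiplies the boundary lattice-point count by 3, giving 51.
By Pick's theorem, the interior count of the dilated polygon is 135/2 − 51/2 + 1 = 43.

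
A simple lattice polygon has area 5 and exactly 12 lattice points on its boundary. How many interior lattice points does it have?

0

From Pick's theorem, I = A − B/2 + 1 = 5 − 12/2 + 1 = 0.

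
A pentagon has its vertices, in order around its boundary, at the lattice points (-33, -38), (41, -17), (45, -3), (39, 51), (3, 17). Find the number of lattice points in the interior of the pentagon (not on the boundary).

3060

Using the shoelace formula, 2A = |((-33)·(-17) − 41·(-38)) + (41·(-3) − 45·(-17)) + (45·51 − 39·(-3)) + (39·17 − 3·51) + (3·(-38) − (-33)·17)| = 6130, so the area is 3065.
Along each edge there are gcd(|Δx|,|Δy|)+1 lattice points, so counting each shared vertex once the boundary has gcd(74,21) + gcd(4,14) + gcd(6,54) + gcd(36,34) + gcd(36,55) = 1+2+6+2+1 = 12.
By Pick's theorem A = I + B/2 − 1, so I = 3065 − 12/2 + 1 = 3060.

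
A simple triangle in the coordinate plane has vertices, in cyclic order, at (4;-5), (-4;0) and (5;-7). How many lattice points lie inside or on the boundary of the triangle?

By the shoelace formula, twice the signed area is |[4·0 − (-4)·(-5)] + [(-4)·(-7) − 5·0] + [5·(-5) − 4·(-7)]| = 11, so the area is 5.5.
Summing gcd(|Δx|,|Δy|) over the edges gives the boundary count: gcd(8,5) + gcd(9,7) + gcd(1,2) = 1+1+1 = 3.
Pick's theorem gives I = A − B/2 + 1 = 5.5 − 3/2 + 1 = 5, so the closed region contains I + B = 5 + 3 = 8 lattice points.

8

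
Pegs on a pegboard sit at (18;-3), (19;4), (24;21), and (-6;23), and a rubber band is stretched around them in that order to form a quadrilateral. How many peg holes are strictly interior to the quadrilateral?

By the shoelace formula, twice the signed area is |[18·4 − 19·(-3)] + [19·21 − 24·4] + [24·23 − (-6)·21] + [(-6)·(-3) − 18·23]| = 714, so the area is 357.
The number of boundary lattice points is Σ gcd(|Δx|,|Δy|) = gcd(1,7) + gcd(5,17) + gcd(30,2) + gcd(24,26) = 1+1+2+2 = 6.
Pick's theorem gives I = A − B/2 + 1 = 357 − 6/2 + 1 = 355.

355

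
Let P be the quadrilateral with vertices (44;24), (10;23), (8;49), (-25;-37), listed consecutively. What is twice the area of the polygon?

3035

The shoelace formula gives twice the area as |[44·23 − 10·24] + [10·49 − 8·23] + [8·(-37) − (-25)·49] + [(-25)·24 − 44·(-37)]| = 3035, so the area is 3035/2.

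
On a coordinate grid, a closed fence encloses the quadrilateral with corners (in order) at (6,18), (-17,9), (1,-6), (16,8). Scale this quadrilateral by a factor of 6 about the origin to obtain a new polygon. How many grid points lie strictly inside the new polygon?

The shoelace formula gives twice the area as |[6·9 − (-17)·18] + [(-17)·(-6) − 1·9] + [1·8 − 16·(-6)] + [16·18 − 6·8]| = 797, so the area is 797/2.
Summing gcd(|Δx|,|Δy|) over the edges gives the boundary count: gcd(23,9) + gcd(18,15) + gcd(15,14) + gcd(10,10) = 1+3+1+10 = 15.
Scaling by 6 multiplies the area by 6² = 36 (so the new area is 14346) and multiplies the boundary lattice-point count by 6, giving 90.
By Pick's theorem, the interior count of the dilated polygon is 14346 − 90/2 + 1 = 14302.

14302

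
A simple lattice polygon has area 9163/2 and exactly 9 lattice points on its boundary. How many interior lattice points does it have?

4578

Pick's theorem A = I + B/2 − 1 rearranges to I = A − B/2 + 1 = 9163/2 − 9/2 + 1 = 4578.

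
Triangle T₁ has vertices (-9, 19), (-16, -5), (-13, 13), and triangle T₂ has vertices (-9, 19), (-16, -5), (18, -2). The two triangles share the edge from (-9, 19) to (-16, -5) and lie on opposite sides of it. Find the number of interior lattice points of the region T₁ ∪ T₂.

421

The union is the simple quadrilateral with vertices (-9, 19), (-13, 13), (-16, -5), (18, -2) in order.
The shoelace formula gives twice the area as |[(-9)·13 − (-13)·19] + [(-13)·(-5) − (-16)·13] + [(-16)·(-2) − 18·(-5)] + [18·19 − (-9)·(-2)]| = 849, so the area is 849/2.
Along each edge there are gcd(|Δx|,|Δy|)+1 lattice points, so counting each shared vertex once the boundary has gcd(4,6) + gcd(3,18) + gcd(34,3) + gcd(27,21) = 2+3+1+3 = 9.
By Pick's theorem I = A − B/2 + 1 = 849/2 − 9/2 + 1 = 421.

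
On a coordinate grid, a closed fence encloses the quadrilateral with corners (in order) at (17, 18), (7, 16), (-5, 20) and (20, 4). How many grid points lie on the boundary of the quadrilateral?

The number of boundary lattice points is Σ gcd(|Δx|,|Δy|) = gcd(10,2) + gcd(12,4) + gcd(25,16) + gcd(3,14) = 2+4+1+1 = 8.

8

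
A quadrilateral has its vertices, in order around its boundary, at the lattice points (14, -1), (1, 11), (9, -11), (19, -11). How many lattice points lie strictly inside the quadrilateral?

137

By the shoelace formula, twice the signed area is |[14·11 − 1·(-1)] + [1·(-11) − 9·11] + [9·(-11) − 19·(-11)] + [19·(-1) − 14·(-11)]| = 290, so the area is 145.
Along each edge there are gcd(|Δx|,|Δy|)+1 lattice points, so counting each shared vertex once the boundary has gcd(13,12) + gcd(8,22) + gcd(10,0) + gcd(5,10) = 1+2+10+5 = 18.
Pick's theorem gives I = A − B/2 + 1 = 145 − 18/2 + 1 = 137.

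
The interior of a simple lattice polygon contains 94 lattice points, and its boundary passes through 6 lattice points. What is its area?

96

By Pick's theorem, A = I + B/2 − 1 = 94 + 6/2 − 1 = 96.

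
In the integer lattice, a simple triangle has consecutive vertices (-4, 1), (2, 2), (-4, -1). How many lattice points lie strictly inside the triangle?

4

Using the shoelace formula, 2A = |[(-4)·2 − 2·1] + [2·(-1) − (-4)·2] + [(-4)·1 − (-4)·(-1)]| = 12, so the area is 6.
Summing gcd(|Δx|,|Δy|) over the edges gives the boundary count: gcd(6,1) + gcd(6,3) + gcd(0,2) = 1+3+2 = 6.
Pick's theorem gives I = A − B/2 + 1 = 6 − 6/2 + 1 = 4.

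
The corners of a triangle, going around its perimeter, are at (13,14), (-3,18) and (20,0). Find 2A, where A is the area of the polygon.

Using the shoelace formula, 2A = |[13·18 − (-3)·14] + [(-3)·0 − 20·18] + [20·14 − 13·0]| = 196, so the area is 98.

196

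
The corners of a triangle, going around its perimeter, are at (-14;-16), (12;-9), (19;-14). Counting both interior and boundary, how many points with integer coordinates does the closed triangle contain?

The shoelace formula gives twice the area as |((-14)·(-9) − 12·(-16)) + (12·(-14) − 19·(-9)) + (19·(-16) − (-14)·(-14))| = 179, so the area is 179/2.
Along each edge there are gcd(|Δx|,|Δy|)+1 lattice points, so counting each shared vertex once the boundary has gcd(26,7) + gcd(7,5) + gcd(33,2) = 1+1+1 = 3.
Pick's theorem gives I = A − B/2 + 1 = 179/2 − 3/2 + 1 = 89, so the closed region contains I + B = 89 + 3 = 92 lattice points.

92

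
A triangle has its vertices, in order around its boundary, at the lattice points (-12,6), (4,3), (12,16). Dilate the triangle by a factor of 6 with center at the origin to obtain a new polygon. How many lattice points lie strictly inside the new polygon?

4165

By the shoelace formula, twice the signed area is |((-12)·3 − 4·6) + (4·16 − 12·3) + (12·6 − (-12)·16)| = 232, so the area is 116.
The number of boundary lattice points is Σ gcd(|Δx|,|Δy|) = gcd(16,3) + gcd(8,13) + gcd(24,10) = 1+1+2 = 4.
Scaling by 6 multiplies the area by 6² = 36 (so the new area is 4176) and multiplies the boundary lattice-point count by 6, giving 24.
By Pick's theorem, the interior count of the dilated polygon is 4176 − 24/2 + 1 = 4165.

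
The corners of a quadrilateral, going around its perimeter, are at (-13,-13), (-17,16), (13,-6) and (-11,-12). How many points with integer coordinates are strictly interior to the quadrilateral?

381

Using the shoelace formula, 2A = |((-13)·16 − (-17)·(-13)) + ((-17)·(-6) − 13·16) + (13·(-12) − (-11)·(-6)) + ((-11)·(-13) − (-13)·(-12))| = 770, so the area is 385.
Summing gcd(|Δx|,|Δy|) over the edges gives the boundary count: gcd(4,29) + gcd(30,22) + gcd(24,6) + gcd(2,1) = 1+2+6+1 = 10.
Pick's theorem gives I = A − B/2 + 1 = 385 − 10/2 + 1 = 381.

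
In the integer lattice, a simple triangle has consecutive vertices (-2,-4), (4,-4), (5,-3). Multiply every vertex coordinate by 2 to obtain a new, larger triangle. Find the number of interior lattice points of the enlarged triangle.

By the shoelace formula, twice the signed area is |((-2)·(-4) − 4·(-4)) + (4·(-3) − 5·(-4)) + (5·(-4) − (-2)·(-3))| = 6, so the area is 3.
Summing gcd(|Δx|,|Δy|) over the edges gives the boundary count: gcd(6,0) + gcd(1,1) + gcd(7,1) = 6+1+1 = 8.
Scaling by 2 multiplies the area by 2² = 4 (so the new area is 12) and multiplies the boundary lattice-point count by 2, giving 16.
By Pick's theorem, the interior count of the dilated polygon is 12 − 16/2 + 1 = 5.

5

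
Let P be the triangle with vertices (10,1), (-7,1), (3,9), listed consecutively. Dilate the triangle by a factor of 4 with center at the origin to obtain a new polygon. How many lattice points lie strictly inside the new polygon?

The shoelace formula gives twice the area as |(10·1 − (-7)·1) + ((-7)·9 − 3·1) + (3·1 − 10·9)| = 136, so the area is 68.
Summing gcd(|Δx|,|Δy|) over the edges gives the boundary count: gcd(17,0) + gcd(10,8) + gcd(7,8) = 17+2+1 = 20.
Scaling by 4 multiplies the area by 4² = 16 (so the new area is 1088) and multiplies the boundary lattice-point count by 4, giving 80.
By Pick's theorem, the interior count of the dilated polygon is 1088 − 80/2 + 1 = 1049.

1049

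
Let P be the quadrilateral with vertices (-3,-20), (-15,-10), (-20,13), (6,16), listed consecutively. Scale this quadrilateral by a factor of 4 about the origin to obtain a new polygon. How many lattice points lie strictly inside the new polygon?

9055

By the shoelace formula, twice the signed area is |[(-3)·(-10) − (-15)·(-20)] + [(-15)·13 − (-20)·(-10)] + [(-20)·16 − 6·13] + [6·(-20) − (-3)·16]| = 1135, so the area is 1135/2.
Along each edge there are gcd(|Δx|,|Δy|)+1 lattice points, so counting each shared vertex once the boundary has gcd(12,10) + gcd(5,23) + gcd(26,3) + gcd(9,36) = 2+1+1+9 = 13.
Scaling by 4 multiplies the area by 4² = 16 (so the new area is 9080) and multiplies the boundary lattice-point count by 4, giving 52.
By Pick's theorem, the interior count of the dilated polygon is 9080 − 52/2 + 1 = 9055.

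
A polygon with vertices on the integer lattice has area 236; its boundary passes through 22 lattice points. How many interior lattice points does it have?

From Pick's theorem, I = A − B/2 + 1 = 236 − 22/2 + 1 = 226.

226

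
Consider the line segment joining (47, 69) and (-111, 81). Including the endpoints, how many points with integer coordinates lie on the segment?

The number of lattice points on a segment between lattice points is gcd(|Δx|,|Δy|) + 1 = gcd(158,12) + 1 = 2 + 1 = 3.

3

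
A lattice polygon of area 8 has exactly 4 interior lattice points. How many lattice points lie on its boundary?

Pick's theorem gives A = I + B/2 − 1, so B = 2(A − I + 1) = 2(8 − 4 + 1) = 10.

10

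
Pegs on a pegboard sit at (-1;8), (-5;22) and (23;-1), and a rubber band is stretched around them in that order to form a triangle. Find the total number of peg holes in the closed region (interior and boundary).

154

Using the shoelace formula, 2A = |[(-1)·22 − (-5)·8] + [(-5)·(-1) − 23·22] + [23·8 − (-1)·(-1)]| = 300, so the area is 150.
The number of boundary lattice points is Σ gcd(|Δx|,|Δy|) = gcd(4,14) + gcd(28,23) + gcd(24,9) = 2+1+3 = 6.
Pick's theorem gives I = A − B/2 + 1 = 150 − 6/2 + 1 = 148, so the closed region contains I + B = 148 + 6 = 154 lattice points.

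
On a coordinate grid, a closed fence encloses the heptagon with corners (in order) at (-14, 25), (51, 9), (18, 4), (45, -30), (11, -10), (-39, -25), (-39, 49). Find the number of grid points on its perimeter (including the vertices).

The number of boundary lattice points is Σ gcd(|Δx|,|Δy|) = gcd(65,16) + gcd(33,5) + gcd(27,34) + gcd(34,20) + gcd(50,15) + gcd(0,74) + gcd(25,24) = 1+1+1+2+5+74+1 = 85.

85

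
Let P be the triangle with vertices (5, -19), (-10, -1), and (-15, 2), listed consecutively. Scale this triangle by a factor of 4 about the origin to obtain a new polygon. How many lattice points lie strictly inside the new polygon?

351

The shoelace formula gives twice the area as |[5·(-1) − (-10)·(-19)] + [(-10)·2 − (-15)·(-1)] + [(-15)·(-19) − 5·2]| = 45, so the area is 22.5.
Along each edge there are gcd(|Δx|,|Δy|)+1 lattice points, so counting each shared vertex once the boundary has gcd(15,18) + gcd(5,3) + gcd(20,21) = 3+1+1 = 5.
Scaling by 4 multiplies the area by 4² = 16 (so the new area is 360) and multiplies the boundary lattice-point count by 4, giving 20.
By Pick's theorem, the interior count of the dilated polygon is 360 − 20/2 + 1 = 351.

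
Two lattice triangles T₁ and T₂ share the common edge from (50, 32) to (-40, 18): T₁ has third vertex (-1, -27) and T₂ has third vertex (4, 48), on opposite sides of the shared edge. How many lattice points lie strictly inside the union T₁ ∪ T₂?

3337

The union is the simple quadrilateral with vertices (50, 32), (-1, -27), (-40, 18), (4, 48) in order.
The shoelace formula gives twice the area as |(50·(-27) − (-1)·32) + ((-1)·18 − (-40)·(-27)) + ((-40)·48 − 4·18) + (4·32 − 50·48)| = 6680, so the area is 3340.
Summing gcd(|Δx|,|Δy|) over the edges gives the boundary count: gcd(51,59) + gcd(39,45) + gcd(44,30) + gcd(46,16) = 1+3+2+2 = 8.
By Pick's theorem I = A − B/2 + 1 = 3340 − 8/2 + 1 = 3337.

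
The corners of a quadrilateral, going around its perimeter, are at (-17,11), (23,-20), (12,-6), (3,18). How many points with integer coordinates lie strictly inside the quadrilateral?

Using the shoelace formula, 2A = |((-17)·(-20) − 23·11) + (23·(-6) − 12·(-20)) + (12·18 − 3·(-6)) + (3·11 − (-17)·18)| = 762, so the area is 381.
Along each edge there are gcd(|Δx|,|Δy|)+1 lattice points, so counting each shared vertex once the boundary has gcd(40,31) + gcd(11,14) + gcd(9,24) + gcd(20,7) = 1+1+3+1 = 6.
Pick's theorem gives I = A − B/2 + 1 = 381 − 6/2 + 1 = 379.

379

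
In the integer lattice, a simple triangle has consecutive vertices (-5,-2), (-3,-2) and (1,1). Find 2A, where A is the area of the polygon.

6

By the shoelace formula, twice the signed area is |((-5)·(-2) − (-3)·(-2)) + ((-3)·1 − 1·(-2)) + (1·(-2) − (-5)·1)| = 6, so the area is 3.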